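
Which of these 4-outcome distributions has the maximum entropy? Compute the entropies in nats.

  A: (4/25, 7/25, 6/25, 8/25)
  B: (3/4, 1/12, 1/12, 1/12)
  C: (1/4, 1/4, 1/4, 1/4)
C

For a discrete distribution over n outcomes, entropy is maximized by the uniform distribution.

Computing entropies:
H(A) = 1.3568 nats
H(B) = 0.8370 nats
H(C) = 1.3863 nats

The uniform distribution (where all probabilities equal 1/4) achieves the maximum entropy of log_e(4) = 1.3863 nats.

Distribution C has the highest entropy.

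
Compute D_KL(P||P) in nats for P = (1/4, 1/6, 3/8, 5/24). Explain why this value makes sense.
0.0000 nats

KL divergence satisfies the Gibbs inequality: D_KL(P||Q) ≥ 0 for all distributions P, Q.

D_KL(P||Q) = Σ p(x) log(p(x)/q(x))
Each term is p(x) × log_e(p(x)/p(x)) = p(x) × log_e(1) = 0, so the sum is 0.
D_KL(P||Q) = 0.0000 nats

When P = Q, the KL divergence is exactly 0, as there is no 'divergence' between identical distributions.

This non-negativity is a fundamental property: relative entropy cannot be negative because it measures how different Q is from P.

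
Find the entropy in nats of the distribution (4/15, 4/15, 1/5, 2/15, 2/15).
1.5641 nats

Shannon entropy is H(X) = -Σ p(x) log p(x).

For P = (4/15, 4/15, 1/5, 2/15, 2/15):
H = -4/15 × log_e(4/15) -4/15 × log_e(4/15) -1/5 × log_e(1/5) -2/15 × log_e(2/15) -2/15 × log_e(2/15)
H = 1.5641 nats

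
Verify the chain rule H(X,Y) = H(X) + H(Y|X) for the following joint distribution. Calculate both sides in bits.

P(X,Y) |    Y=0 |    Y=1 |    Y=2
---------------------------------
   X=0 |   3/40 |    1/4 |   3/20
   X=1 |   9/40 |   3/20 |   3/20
H(X,Y) = 2.4961, H(X) = 0.9982, H(Y|X) = 1.4979 (all in bits)

Chain rule: H(X,Y) = H(X) + H(Y|X)

Left side — joint entropy directly:
H(X,Y) = -Σ p(x,y) log p(x,y) = 2.4961 bits

Right side — compute H(Y|X) from the conditional distributions:
P(X) = (19/40, 21/40), so H(X) = 0.9982 bits
H(Y|X) = Σ_x P(X=x) · H(Y|X=x):
  P(Y|X=0) = (3/19, 10/19, 6/19), H(Y|X=0) = 1.4330, weight P(X=0) = 19/40
  P(Y|X=1) = (3/7, 2/7, 2/7), H(Y|X=1) = 1.5567, weight P(X=1) = 21/40
H(Y|X) = 1.4979 bits

H(X) + H(Y|X) = 0.9982 + 1.4979 = 2.4961 bits

Both sides equal 2.4961 bits. ✓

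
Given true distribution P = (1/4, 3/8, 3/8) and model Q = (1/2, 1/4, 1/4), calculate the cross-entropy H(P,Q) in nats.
1.2130 nats

Cross-entropy: H(P,Q) = -Σ p(x) log q(x)

Alternatively: H(P,Q) = H(P) + D_KL(P||Q)
H(P) = 1.0822 nats
D_KL(P||Q) = 0.1308 nats

H(P,Q) = 1.0822 + 0.1308 = 1.2130 nats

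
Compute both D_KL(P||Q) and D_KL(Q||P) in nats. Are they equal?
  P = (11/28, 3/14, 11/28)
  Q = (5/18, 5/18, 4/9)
D_KL(P||Q) = 0.0321, D_KL(Q||P) = 0.0306

KL divergence is not symmetric: D_KL(P||Q) ≠ D_KL(Q||P) in general.

D_KL(P||Q) = 0.0321 nats
D_KL(Q||P) = 0.0306 nats

No, they are not equal!

This asymmetry is why KL divergence is not a true distance metric.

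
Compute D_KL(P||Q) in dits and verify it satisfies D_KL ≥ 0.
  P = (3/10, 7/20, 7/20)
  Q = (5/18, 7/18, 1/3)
0.0014 dits

KL divergence satisfies the Gibbs inequality: D_KL(P||Q) ≥ 0 for all distributions P, Q.

D_KL(P||Q) = Σ p(x) log(p(x)/q(x))
Term by term:
  x=0: 3/10 × log_10[(3/10)/(5/18)] = 0.0100
  x=1: 7/20 × log_10[(7/20)/(7/18)] = -0.0160
  x=2: 7/20 × log_10[(7/20)/(1/3)] = 0.0074
D_KL(P||Q) = 0.0014 dits

D_KL(P||Q) = 0.0014 ≥ 0 ✓

This non-negativity is a fundamental property: relative entropy cannot be negative because it measures how different Q is from P.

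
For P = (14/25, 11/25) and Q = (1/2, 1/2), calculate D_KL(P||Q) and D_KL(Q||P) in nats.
D_KL(P||Q) = 0.0072, D_KL(Q||P) = 0.0073

KL divergence is not symmetric: D_KL(P||Q) ≠ D_KL(Q||P) in general.

D_KL(P||Q) = 0.0072 nats
D_KL(Q||P) = 0.0073 nats

No, they are not equal!

This asymmetry is why KL divergence is not a true distance metric.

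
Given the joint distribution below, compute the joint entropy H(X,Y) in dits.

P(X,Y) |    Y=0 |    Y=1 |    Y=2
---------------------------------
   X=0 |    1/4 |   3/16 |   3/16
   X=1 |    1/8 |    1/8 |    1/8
0.7618 dits

Joint entropy is H(X,Y) = -Σ_{x,y} p(x,y) log p(x,y).

Summing over all non-zero entries:
H(X,Y) = -[1/4·log_10(1/4) + 3/16·log_10(3/16) + 3/16·log_10(3/16) + 1/8·log_10(1/8) + 1/8·log_10(1/8) + 1/8·log_10(1/8)]
H(X,Y) = 0.7618 dits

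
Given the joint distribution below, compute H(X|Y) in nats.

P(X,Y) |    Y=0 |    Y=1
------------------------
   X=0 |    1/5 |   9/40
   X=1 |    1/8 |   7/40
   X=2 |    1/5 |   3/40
1.0467 nats

Using the chain rule: H(X|Y) = H(X,Y) - H(Y)

First, compute H(X,Y) = 1.7386 nats

Marginal P(Y) = (21/40, 19/40)
H(Y) = 0.6919 nats

H(X|Y) = H(X,Y) - H(Y) = 1.7386 - 0.6919 = 1.0467 nats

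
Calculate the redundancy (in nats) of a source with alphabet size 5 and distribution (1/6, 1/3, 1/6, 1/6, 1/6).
0.0487 nats

Redundancy measures how far a source is from maximum entropy:
R = H_max - H(X)

Maximum entropy for 5 symbols: H_max = log_e(5) = 1.6094 nats
Actual entropy: H(X) = 1.5607 nats
Redundancy: R = 1.6094 - 1.5607 = 0.0487 nats

This redundancy represents potential for compression: the source could be compressed by 0.0487 nats per symbol.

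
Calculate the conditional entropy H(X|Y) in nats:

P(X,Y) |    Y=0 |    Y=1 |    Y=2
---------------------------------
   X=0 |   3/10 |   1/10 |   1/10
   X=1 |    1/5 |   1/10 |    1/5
0.6661 nats

Using the chain rule: H(X|Y) = H(X,Y) - H(Y)

First, compute H(X,Y) = 1.6957 nats

Marginal P(Y) = (1/2, 1/5, 3/10)
H(Y) = 1.0297 nats

H(X|Y) = H(X,Y) - H(Y) = 1.6957 - 1.0297 = 0.6661 nats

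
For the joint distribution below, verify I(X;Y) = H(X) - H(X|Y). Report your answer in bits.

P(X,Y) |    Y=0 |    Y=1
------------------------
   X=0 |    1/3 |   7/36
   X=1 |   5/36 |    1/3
I(X;Y) = 0.0840 bits

Mutual information has multiple equivalent forms:
- I(X;Y) = H(X) - H(X|Y)
- I(X;Y) = H(Y) - H(Y|X)
- I(X;Y) = H(X) + H(Y) - H(X,Y)

Computing all quantities:
H(X) = 0.9978, H(Y) = 0.9978, H(X,Y) = 1.9116
H(X|Y) = 0.9138, H(Y|X) = 0.9138

Verification:
H(X) - H(X|Y) = 0.9978 - 0.9138 = 0.0840
H(Y) - H(Y|X) = 0.9978 - 0.9138 = 0.0840
H(X) + H(Y) - H(X,Y) = 0.9978 + 0.9978 - 1.9116 = 0.0840

All forms give I(X;Y) = 0.0840 bits. ✓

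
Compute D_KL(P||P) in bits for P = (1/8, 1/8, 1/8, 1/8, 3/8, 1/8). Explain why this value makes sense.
0.0000 bits

KL divergence satisfies the Gibbs inequality: D_KL(P||Q) ≥ 0 for all distributions P, Q.

D_KL(P||Q) = Σ p(x) log(p(x)/q(x))
Each term is p(x) × log_2(p(x)/p(x)) = p(x) × log_2(1) = 0, so the sum is 0.
D_KL(P||Q) = 0.0000 bits

When P = Q, the KL divergence is exactly 0, as there is no 'divergence' between identical distributions.

This non-negativity is a fundamental property: relative entropy cannot be negative because it measures how different Q is from P.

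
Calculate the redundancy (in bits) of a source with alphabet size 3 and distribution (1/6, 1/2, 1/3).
0.1258 bits

Redundancy measures how far a source is from maximum entropy:
R = H_max - H(X)

Maximum entropy for 3 symbols: H_max = log_2(3) = 1.5850 bits
Actual entropy: H(X) = 1.4591 bits
Redundancy: R = 1.5850 - 1.4591 = 0.1258 bits

This redundancy represents potential for compression: the source could be compressed by 0.1258 bits per symbol.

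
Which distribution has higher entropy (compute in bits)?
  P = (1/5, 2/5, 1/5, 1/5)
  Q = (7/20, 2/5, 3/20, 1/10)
P

Computing entropies in bits:
H(P) = 1.9219
H(Q) = 1.8016

Distribution P has higher entropy.

Intuition: The distribution closer to uniform (more spread out) has higher entropy.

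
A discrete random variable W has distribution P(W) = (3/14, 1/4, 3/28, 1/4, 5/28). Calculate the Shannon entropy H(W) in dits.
0.6819 dits

Shannon entropy is H(X) = -Σ p(x) log p(x).

For P = (3/14, 1/4, 3/28, 1/4, 5/28):
H = -3/14 × log_10(3/14) -1/4 × log_10(1/4) -3/28 × log_10(3/28) -1/4 × log_10(1/4) -5/28 × log_10(5/28)
H = 0.6819 dits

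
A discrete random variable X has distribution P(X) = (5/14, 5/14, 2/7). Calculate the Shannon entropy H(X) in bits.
1.5774 bits

Shannon entropy is H(X) = -Σ p(x) log p(x).

For P = (5/14, 5/14, 2/7):
H = -5/14 × log_2(5/14) -5/14 × log_2(5/14) -2/7 × log_2(2/7)
H = 1.5774 bits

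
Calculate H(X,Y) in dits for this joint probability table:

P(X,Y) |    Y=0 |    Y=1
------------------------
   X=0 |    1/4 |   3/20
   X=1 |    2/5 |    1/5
0.5731 dits

Joint entropy is H(X,Y) = -Σ_{x,y} p(x,y) log p(x,y).

Summing over all non-zero entries:
H(X,Y) = -[1/4·log_10(1/4) + 3/20·log_10(3/20) + 2/5·log_10(2/5) + 1/5·log_10(1/5)]
H(X,Y) = 0.5731 dits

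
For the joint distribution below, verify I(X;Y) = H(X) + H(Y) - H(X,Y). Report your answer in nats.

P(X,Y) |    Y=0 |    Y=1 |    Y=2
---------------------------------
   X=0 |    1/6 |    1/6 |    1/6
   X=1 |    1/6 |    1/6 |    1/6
I(X;Y) = 0.0000 nats

Mutual information has multiple equivalent forms:
- I(X;Y) = H(X) - H(X|Y)
- I(X;Y) = H(Y) - H(Y|X)
- I(X;Y) = H(X) + H(Y) - H(X,Y)

Computing all quantities:
H(X) = 0.6931, H(Y) = 1.0986, H(X,Y) = 1.7918
H(X|Y) = 0.6931, H(Y|X) = 1.0986

Verification:
H(X) - H(X|Y) = 0.6931 - 0.6931 = 0.0000
H(Y) - H(Y|X) = 1.0986 - 1.0986 = 0.0000
H(X) + H(Y) - H(X,Y) = 0.6931 + 1.0986 - 1.7918 = 0.0000

All forms give I(X;Y) = 0.0000 nats. ✓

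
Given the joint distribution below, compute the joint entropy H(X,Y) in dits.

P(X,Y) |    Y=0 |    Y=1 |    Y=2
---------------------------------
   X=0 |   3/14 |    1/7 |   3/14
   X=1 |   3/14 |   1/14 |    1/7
0.7534 dits

Joint entropy is H(X,Y) = -Σ_{x,y} p(x,y) log p(x,y).

Summing over all non-zero entries:
H(X,Y) = -[3/14·log_10(3/14) + 1/7·log_10(1/7) + 3/14·log_10(3/14) + 3/14·log_10(3/14) + 1/14·log_10(1/14) + 1/7·log_10(1/7)]
H(X,Y) = 0.7534 dits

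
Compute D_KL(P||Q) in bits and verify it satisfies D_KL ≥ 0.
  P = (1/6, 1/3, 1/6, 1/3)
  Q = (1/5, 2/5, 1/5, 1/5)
0.0703 bits

KL divergence satisfies the Gibbs inequality: D_KL(P||Q) ≥ 0 for all distributions P, Q.

D_KL(P||Q) = Σ p(x) log(p(x)/q(x))
Term by term:
  x=0: 1/6 × log_2[(1/6)/(1/5)] = -0.0438
  x=1: 1/3 × log_2[(1/3)/(2/5)] = -0.0877
  x=2: 1/6 × log_2[(1/6)/(1/5)] = -0.0438
  x=3: 1/3 × log_2[(1/3)/(1/5)] = 0.2457
D_KL(P||Q) = 0.0703 bits

D_KL(P||Q) = 0.0703 ≥ 0 ✓

This non-negativity is a fundamental property: relative entropy cannot be negative because it measures how different Q is from P.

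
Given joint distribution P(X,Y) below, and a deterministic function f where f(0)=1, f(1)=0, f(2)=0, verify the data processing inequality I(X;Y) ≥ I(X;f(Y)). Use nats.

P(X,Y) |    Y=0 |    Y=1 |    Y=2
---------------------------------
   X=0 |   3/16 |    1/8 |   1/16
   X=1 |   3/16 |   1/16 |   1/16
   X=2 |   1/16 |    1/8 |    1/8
I(X;Y) = 0.0658, I(X;f(Y)) = 0.0587, inequality holds: 0.0658 ≥ 0.0587

Data Processing Inequality: For any Markov chain X → Y → Z, we have I(X;Y) ≥ I(X;Z).

Here Z = f(Y) is a deterministic function of Y, forming X → Y → Z.

Original I(X;Y) = 0.0658 nats

After applying f:
P(X,Z) where Z=f(Y):
- P(X,Z=0) = P(X,Y=1) + P(X,Y=2)
- P(X,Z=1) = P(X,Y=0)

I(X;Z) = I(X;f(Y)) = 0.0587 nats

Verification: 0.0658 ≥ 0.0587 ✓

Information cannot be created by processing; the function f can only lose information about X.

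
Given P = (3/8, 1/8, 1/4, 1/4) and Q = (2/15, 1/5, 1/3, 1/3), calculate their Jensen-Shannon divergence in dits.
0.0175 dits

Jensen-Shannon divergence is:
JSD(P||Q) = 0.5 × D_KL(P||M) + 0.5 × D_KL(Q||M)
where M = 0.5 × (P + Q) is the mixture distribution.

M = 0.5 × (3/8, 1/8, 1/4, 1/4) + 0.5 × (2/15, 1/5, 1/3, 1/3) = (0.254167, 0.1625, 7/24, 7/24)

D_KL(P||M) = 0.0156 dits
D_KL(Q||M) = 0.0193 dits

JSD(P||Q) = 0.5 × 0.0156 + 0.5 × 0.0193 = 0.0175 dits

Unlike KL divergence, JSD is symmetric and bounded: 0 ≤ JSD ≤ log(2).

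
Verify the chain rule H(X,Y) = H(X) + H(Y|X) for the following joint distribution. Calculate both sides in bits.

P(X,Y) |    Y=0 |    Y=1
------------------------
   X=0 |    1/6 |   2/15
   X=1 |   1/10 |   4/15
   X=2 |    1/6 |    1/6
H(X,Y) = 2.5208, H(X) = 1.5801, H(Y|X) = 0.9406 (all in bits)

Chain rule: H(X,Y) = H(X) + H(Y|X)

Left side — joint entropy directly:
H(X,Y) = -Σ p(x,y) log p(x,y) = 2.5208 bits

Right side — compute H(Y|X) from the conditional distributions:
P(X) = (3/10, 11/30, 1/3), so H(X) = 1.5801 bits
H(Y|X) = Σ_x P(X=x) · H(Y|X=x):
  P(Y|X=0) = (5/9, 4/9), H(Y|X=0) = 0.9911, weight P(X=0) = 3/10
  P(Y|X=1) = (3/11, 8/11), H(Y|X=1) = 0.8454, weight P(X=1) = 11/30
  P(Y|X=2) = (1/2, 1/2), H(Y|X=2) = 1.0000, weight P(X=2) = 1/3
H(Y|X) = 0.9406 bits

H(X) + H(Y|X) = 1.5801 + 0.9406 = 2.5208 bits

Both sides equal 2.5208 bits. ✓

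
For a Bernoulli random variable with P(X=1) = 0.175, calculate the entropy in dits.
0.2014 dits

The binary entropy function is:
H(p) = -p log(p) - (1-p) log(1-p)

H(0.175) = -0.175 × log_10(0.175) - 0.825 × log_10(0.825)
H(0.175) = 0.2014 dits

Note: Binary entropy is maximized at p=0.5 (H=1 bit) and minimized at p=0 or p=1 (H=0).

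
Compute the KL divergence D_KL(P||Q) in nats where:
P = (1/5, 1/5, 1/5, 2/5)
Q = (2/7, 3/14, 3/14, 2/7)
0.0357 nats

KL divergence: D_KL(P||Q) = Σ p(x) log(p(x)/q(x))

Computing term by term:
  x=0: 1/5 × log_e[(1/5)/(2/7)] = 1/5 × -0.3567 = -0.0713
  x=1: 1/5 × log_e[(1/5)/(3/14)] = 1/5 × -0.0690 = -0.0138
  x=2: 1/5 × log_e[(1/5)/(3/14)] = 1/5 × -0.0690 = -0.0138
  x=3: 2/5 × log_e[(2/5)/(2/7)] = 2/5 × 0.3365 = 0.1346

D_KL(P||Q) = 0.0357 nats

Note: KL divergence is always non-negative and equals 0 iff P = Q.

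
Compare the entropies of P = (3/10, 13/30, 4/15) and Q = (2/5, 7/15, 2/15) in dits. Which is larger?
P

Computing entropies in dits:
H(P) = 0.4673
H(Q) = 0.4303

Distribution P has higher entropy.

Intuition: The distribution closer to uniform (more spread out) has higher entropy.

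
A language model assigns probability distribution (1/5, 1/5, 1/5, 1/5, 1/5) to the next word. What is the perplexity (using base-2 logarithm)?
5.0000

Perplexity is 2^H (or exp(H) for natural log).

First, H = -Σ p log p = 2.3219 bits
Perplexity = 2^2.3219 = 5.0000

Interpretation: The model's uncertainty is equivalent to choosing uniformly among 5.0 options.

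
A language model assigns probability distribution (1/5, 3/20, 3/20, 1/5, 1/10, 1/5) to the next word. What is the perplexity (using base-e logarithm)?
5.8419

Perplexity is e^H (or exp(H) for natural log).

First, H = -Σ p log p = 1.7651 nats
Perplexity = e^1.7651 = 5.8419

Interpretation: The model's uncertainty is equivalent to choosing uniformly among 5.8 options.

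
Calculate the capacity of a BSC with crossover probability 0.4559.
0.0056 bits

For a binary symmetric channel (BSC) with error probability p:
Capacity C = 1 - H(p) bits per symbol

where H(p) = -p log₂(p) - (1-p) log₂(1-p) is the binary entropy function.

H(0.4559) = 0.9944 bits
C = 1 - 0.9944 = 0.0056 bits per symbol

This means we can reliably transmit up to 0.0056 bits of information per channel use.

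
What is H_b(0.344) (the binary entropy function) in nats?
0.6437 nats

The binary entropy function is:
H(p) = -p log(p) - (1-p) log(1-p)

H(0.344) = -0.344 × log_e(0.344) - 0.656 × log_e(0.656)
H(0.344) = 0.6437 nats

Note: Binary entropy is maximized at p=0.5 (H=1 bit) and minimized at p=0 or p=1 (H=0).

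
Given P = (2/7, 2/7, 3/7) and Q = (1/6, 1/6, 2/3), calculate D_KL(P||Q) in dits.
0.0515 dits

KL divergence: D_KL(P||Q) = Σ p(x) log(p(x)/q(x))

Computing term by term:
  x=0: 2/7 × log_10[(2/7)/(1/6)] = 2/7 × 0.2341 = 0.0669
  x=1: 2/7 × log_10[(2/7)/(1/6)] = 2/7 × 0.2341 = 0.0669
  x=2: 3/7 × log_10[(3/7)/(2/3)] = 3/7 × -0.1919 = -0.0822

D_KL(P||Q) = 0.0515 dits

Note: KL divergence is always non-negative and equals 0 iff P = Q.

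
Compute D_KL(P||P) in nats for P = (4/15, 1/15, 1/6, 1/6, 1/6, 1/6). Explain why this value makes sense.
0.0000 nats

KL divergence satisfies the Gibbs inequality: D_KL(P||Q) ≥ 0 for all distributions P, Q.

D_KL(P||Q) = Σ p(x) log(p(x)/q(x))
Each term is p(x) × log_e(p(x)/p(x)) = p(x) × log_e(1) = 0, so the sum is 0.
D_KL(P||Q) = 0.0000 nats

When P = Q, the KL divergence is exactly 0, as there is no 'divergence' between identical distributions.

This non-negativity is a fundamental property: relative entropy cannot be negative because it measures how different Q is from P.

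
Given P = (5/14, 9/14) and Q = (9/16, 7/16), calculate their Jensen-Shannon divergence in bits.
0.0308 bits

Jensen-Shannon divergence is:
JSD(P||Q) = 0.5 × D_KL(P||M) + 0.5 × D_KL(Q||M)
where M = 0.5 × (P + Q) is the mixture distribution.

M = 0.5 × (5/14, 9/14) + 0.5 × (9/16, 7/16) = (0.459821, 0.540179)

D_KL(P||M) = 0.0312 bits
D_KL(Q||M) = 0.0305 bits

JSD(P||Q) = 0.5 × 0.0312 + 0.5 × 0.0305 = 0.0308 bits

Unlike KL divergence, JSD is symmetric and bounded: 0 ≤ JSD ≤ log(2).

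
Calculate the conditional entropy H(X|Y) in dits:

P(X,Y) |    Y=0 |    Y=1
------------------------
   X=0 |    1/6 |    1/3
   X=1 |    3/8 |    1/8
0.2618 dits

Using the chain rule: H(X|Y) = H(X,Y) - H(Y)

First, compute H(X,Y) = 0.5614 dits

Marginal P(Y) = (13/24, 11/24)
H(Y) = 0.2995 dits

H(X|Y) = H(X,Y) - H(Y) = 0.5614 - 0.2995 = 0.2618 dits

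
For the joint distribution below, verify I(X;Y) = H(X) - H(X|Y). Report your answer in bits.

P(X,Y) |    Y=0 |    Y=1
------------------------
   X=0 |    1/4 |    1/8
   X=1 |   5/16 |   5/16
I(X;Y) = 0.0193 bits

Mutual information has multiple equivalent forms:
- I(X;Y) = H(X) - H(X|Y)
- I(X;Y) = H(Y) - H(Y|X)
- I(X;Y) = H(X) + H(Y) - H(X,Y)

Computing all quantities:
H(X) = 0.9544, H(Y) = 0.9887, H(X,Y) = 1.9238
H(X|Y) = 0.9351, H(Y|X) = 0.9694

Verification:
H(X) - H(X|Y) = 0.9544 - 0.9351 = 0.0193
H(Y) - H(Y|X) = 0.9887 - 0.9694 = 0.0193
H(X) + H(Y) - H(X,Y) = 0.9544 + 0.9887 - 1.9238 = 0.0193

All forms give I(X;Y) = 0.0193 bits. ✓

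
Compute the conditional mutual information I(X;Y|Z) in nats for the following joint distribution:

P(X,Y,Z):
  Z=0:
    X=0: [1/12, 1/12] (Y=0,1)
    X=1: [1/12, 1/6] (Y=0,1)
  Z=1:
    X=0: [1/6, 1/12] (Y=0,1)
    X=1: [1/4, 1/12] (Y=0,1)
0.0082 nats

Conditional mutual information: I(X;Y|Z) = H(X|Z) + H(Y|Z) - H(X,Y|Z)

H(Z) = 0.6792
H(X,Z) = 1.3580 → H(X|Z) = 0.6788
H(Y,Z) = 1.3086 → H(Y|Z) = 0.6294
H(X,Y,Z) = 1.9792 → H(X,Y|Z) = 1.3000

I(X;Y|Z) = 0.6788 + 0.6294 - 1.3000 = 0.0082 nats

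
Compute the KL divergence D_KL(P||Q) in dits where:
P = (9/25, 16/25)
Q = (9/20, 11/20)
0.0072 dits

KL divergence: D_KL(P||Q) = Σ p(x) log(p(x)/q(x))

Computing term by term:
  x=0: 9/25 × log_10[(9/25)/(9/20)] = 9/25 × -0.0969 = -0.0349
  x=1: 16/25 × log_10[(16/25)/(11/20)] = 16/25 × 0.0658 = 0.0421

D_KL(P||Q) = 0.0072 dits

Note: KL divergence is always non-negative and equals 0 iff P = Q.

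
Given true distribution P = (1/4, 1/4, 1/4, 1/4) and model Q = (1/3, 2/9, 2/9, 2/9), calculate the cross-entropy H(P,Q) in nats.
1.4027 nats

Cross-entropy: H(P,Q) = -Σ p(x) log q(x)

Alternatively: H(P,Q) = H(P) + D_KL(P||Q)
H(P) = 1.3863 nats
D_KL(P||Q) = 0.0164 nats

H(P,Q) = 1.3863 + 0.0164 = 1.4027 nats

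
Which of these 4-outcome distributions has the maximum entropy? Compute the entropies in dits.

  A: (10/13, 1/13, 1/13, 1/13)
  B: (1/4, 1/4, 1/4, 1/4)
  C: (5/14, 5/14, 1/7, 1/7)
B

For a discrete distribution over n outcomes, entropy is maximized by the uniform distribution.

Computing entropies:
H(A) = 0.3447 dits
H(B) = 0.6021 dits
H(C) = 0.5609 dits

The uniform distribution (where all probabilities equal 1/4) achieves the maximum entropy of log_10(4) = 0.6021 dits.

Distribution B has the highest entropy.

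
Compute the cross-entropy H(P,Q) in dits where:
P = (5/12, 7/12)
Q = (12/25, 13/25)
0.2985 dits

Cross-entropy: H(P,Q) = -Σ p(x) log q(x)

Alternatively: H(P,Q) = H(P) + D_KL(P||Q)
H(P) = 0.2950 dits
D_KL(P||Q) = 0.0035 dits

H(P,Q) = 0.2950 + 0.0035 = 0.2985 dits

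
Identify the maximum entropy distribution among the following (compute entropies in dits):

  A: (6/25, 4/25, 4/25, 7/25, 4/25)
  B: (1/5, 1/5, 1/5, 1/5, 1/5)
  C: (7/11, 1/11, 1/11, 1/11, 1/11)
B

For a discrete distribution over n outcomes, entropy is maximized by the uniform distribution.

Computing entropies:
H(A) = 0.6856 dits
H(B) = 0.6990 dits
H(C) = 0.5036 dits

The uniform distribution (where all probabilities equal 1/5) achieves the maximum entropy of log_10(5) = 0.6990 dits.

Distribution B has the highest entropy.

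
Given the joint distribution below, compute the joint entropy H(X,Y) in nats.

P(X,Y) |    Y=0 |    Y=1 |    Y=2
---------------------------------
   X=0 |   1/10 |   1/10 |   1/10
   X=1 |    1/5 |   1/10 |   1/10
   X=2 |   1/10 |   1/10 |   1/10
2.1640 nats

Joint entropy is H(X,Y) = -Σ_{x,y} p(x,y) log p(x,y).

Summing over all non-zero entries:
H(X,Y) = -[1/10·log_e(1/10) + 1/10·log_e(1/10) + 1/10·log_e(1/10) + 1/5·log_e(1/5) + 1/10·log_e(1/10) + 1/10·log_e(1/10) + 1/10·log_e(1/10) + 1/10·log_e(1/10) + 1/10·log_e(1/10)]
H(X,Y) = 2.1640 nats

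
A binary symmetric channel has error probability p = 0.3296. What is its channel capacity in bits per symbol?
0.0855 bits

For a binary symmetric channel (BSC) with error probability p:
Capacity C = 1 - H(p) bits per symbol

where H(p) = -p log₂(p) - (1-p) log₂(1-p) is the binary entropy function.

H(0.3296) = 0.9145 bits
C = 1 - 0.9145 = 0.0855 bits per symbol

This means we can reliably transmit up to 0.0855 bits of information per channel use.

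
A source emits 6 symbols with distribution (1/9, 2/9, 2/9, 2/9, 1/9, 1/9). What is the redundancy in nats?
0.0566 nats

Redundancy measures how far a source is from maximum entropy:
R = H_max - H(X)

Maximum entropy for 6 symbols: H_max = log_e(6) = 1.7918 nats
Actual entropy: H(X) = 1.7351 nats
Redundancy: R = 1.7918 - 1.7351 = 0.0566 nats

This redundancy represents potential for compression: the source could be compressed by 0.0566 nats per symbol.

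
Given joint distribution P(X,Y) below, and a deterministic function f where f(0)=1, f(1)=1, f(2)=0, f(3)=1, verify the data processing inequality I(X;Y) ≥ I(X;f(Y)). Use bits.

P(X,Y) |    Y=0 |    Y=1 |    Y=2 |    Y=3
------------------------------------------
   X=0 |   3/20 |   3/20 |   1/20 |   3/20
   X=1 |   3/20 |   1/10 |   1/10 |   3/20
I(X;Y) = 0.0195, I(X;f(Y)) = 0.0144, inequality holds: 0.0195 ≥ 0.0144

Data Processing Inequality: For any Markov chain X → Y → Z, we have I(X;Y) ≥ I(X;Z).

Here Z = f(Y) is a deterministic function of Y, forming X → Y → Z.

Original I(X;Y) = 0.0195 bits

After applying f:
P(X,Z) where Z=f(Y):
- P(X,Z=0) = P(X,Y=2)
- P(X,Z=1) = P(X,Y=0) + P(X,Y=1) + P(X,Y=3)

I(X;Z) = I(X;f(Y)) = 0.0144 bits

Verification: 0.0195 ≥ 0.0144 ✓

Information cannot be created by processing; the function f can only lose information about X.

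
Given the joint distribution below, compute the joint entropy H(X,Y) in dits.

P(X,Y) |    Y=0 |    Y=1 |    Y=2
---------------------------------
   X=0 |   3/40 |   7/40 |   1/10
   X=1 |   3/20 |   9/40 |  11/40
0.7404 dits

Joint entropy is H(X,Y) = -Σ_{x,y} p(x,y) log p(x,y).

Summing over all non-zero entries:
H(X,Y) = -[3/40·log_10(3/40) + 7/40·log_10(7/40) + 1/10·log_10(1/10) + 3/20·log_10(3/20) + 9/40·log_10(9/40) + 11/40·log_10(11/40)]
H(X,Y) = 0.7404 dits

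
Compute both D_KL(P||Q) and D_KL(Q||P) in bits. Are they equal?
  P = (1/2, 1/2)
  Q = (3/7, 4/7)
D_KL(P||Q) = 0.0149, D_KL(Q||P) = 0.0148

KL divergence is not symmetric: D_KL(P||Q) ≠ D_KL(Q||P) in general.

D_KL(P||Q) = 0.0149 bits
D_KL(Q||P) = 0.0148 bits

No, they are not equal!

This asymmetry is why KL divergence is not a true distance metric.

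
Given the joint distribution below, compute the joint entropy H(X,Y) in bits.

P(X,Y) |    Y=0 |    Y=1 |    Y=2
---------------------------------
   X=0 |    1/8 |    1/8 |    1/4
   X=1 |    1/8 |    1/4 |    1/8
2.5000 bits

Joint entropy is H(X,Y) = -Σ_{x,y} p(x,y) log p(x,y).

Summing over all non-zero entries:
H(X,Y) = -[1/8·log_2(1/8) + 1/8·log_2(1/8) + 1/4·log_2(1/4) + 1/8·log_2(1/8) + 1/4·log_2(1/4) + 1/8·log_2(1/8)]
H(X,Y) = 2.5000 bits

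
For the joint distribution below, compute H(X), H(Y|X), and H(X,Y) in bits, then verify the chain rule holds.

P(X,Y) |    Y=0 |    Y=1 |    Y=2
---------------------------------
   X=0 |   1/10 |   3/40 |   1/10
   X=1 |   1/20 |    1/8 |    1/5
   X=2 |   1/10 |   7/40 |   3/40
H(X,Y) = 3.0527, H(X) = 1.5729, H(Y|X) = 1.4797 (all in bits)

Chain rule: H(X,Y) = H(X) + H(Y|X)

Left side — joint entropy directly:
H(X,Y) = -Σ p(x,y) log p(x,y) = 3.0527 bits

Right side — compute H(Y|X) from the conditional distributions:
P(X) = (11/40, 3/8, 7/20), so H(X) = 1.5729 bits
H(Y|X) = Σ_x P(X=x) · H(Y|X=x):
  P(Y|X=0) = (4/11, 3/11, 4/11), H(Y|X=0) = 1.5726, weight P(X=0) = 11/40
  P(Y|X=1) = (2/15, 1/3, 8/15), H(Y|X=1) = 1.3996, weight P(X=1) = 3/8
  P(Y|X=2) = (2/7, 1/2, 3/14), H(Y|X=2) = 1.4926, weight P(X=2) = 7/20
H(Y|X) = 1.4797 bits

H(X) + H(Y|X) = 1.5729 + 1.4797 = 3.0527 bits

Both sides equal 3.0527 bits. ✓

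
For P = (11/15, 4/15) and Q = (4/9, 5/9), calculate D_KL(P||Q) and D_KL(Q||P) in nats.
D_KL(P||Q) = 0.1715, D_KL(Q||P) = 0.1852

KL divergence is not symmetric: D_KL(P||Q) ≠ D_KL(Q||P) in general.

D_KL(P||Q) = 0.1715 nats
D_KL(Q||P) = 0.1852 nats

No, they are not equal!

This asymmetry is why KL divergence is not a true distance metric.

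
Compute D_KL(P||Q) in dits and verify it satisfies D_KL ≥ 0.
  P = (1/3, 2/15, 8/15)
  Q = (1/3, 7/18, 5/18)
0.0891 dits

KL divergence satisfies the Gibbs inequality: D_KL(P||Q) ≥ 0 for all distributions P, Q.

D_KL(P||Q) = Σ p(x) log(p(x)/q(x))
Term by term:
  x=0: 1/3 × log_10[(1/3)/(1/3)] = 0.0000
  x=1: 2/15 × log_10[(2/15)/(7/18)] = -0.0620
  x=2: 8/15 × log_10[(8/15)/(5/18)] = 0.1511
D_KL(P||Q) = 0.0891 dits

D_KL(P||Q) = 0.0891 ≥ 0 ✓

This non-negativity is a fundamental property: relative entropy cannot be negative because it measures how different Q is from P.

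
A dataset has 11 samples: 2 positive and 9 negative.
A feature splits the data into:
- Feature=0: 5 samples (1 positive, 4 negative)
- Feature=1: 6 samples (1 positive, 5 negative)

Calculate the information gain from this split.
0.0013 bits

Information Gain = H(Y) - H(Y|Feature)

Before split:
P(positive) = 2/11 = 0.1818
H(Y) = 0.6840 bits

After split:
Feature=0: H = 0.7219 bits (weight = 5/11)
Feature=1: H = 0.6500 bits (weight = 6/11)
H(Y|Feature) = (5/11)×0.7219 + (6/11)×0.6500 = 0.6827 bits

Information Gain = 0.6840 - 0.6827 = 0.0013 bits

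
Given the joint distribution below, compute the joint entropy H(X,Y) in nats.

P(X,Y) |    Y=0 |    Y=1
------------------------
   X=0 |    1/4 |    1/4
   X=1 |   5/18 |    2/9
1.3832 nats

Joint entropy is H(X,Y) = -Σ_{x,y} p(x,y) log p(x,y).

Summing over all non-zero entries:
H(X,Y) = -[1/4·log_e(1/4) + 1/4·log_e(1/4) + 5/18·log_e(5/18) + 2/9·log_e(2/9)]
H(X,Y) = 1.3832 nats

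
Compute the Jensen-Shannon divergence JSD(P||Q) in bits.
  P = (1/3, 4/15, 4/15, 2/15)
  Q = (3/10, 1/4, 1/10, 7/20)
0.0655 bits

Jensen-Shannon divergence is:
JSD(P||Q) = 0.5 × D_KL(P||M) + 0.5 × D_KL(Q||M)
where M = 0.5 × (P + Q) is the mixture distribution.

M = 0.5 × (1/3, 4/15, 4/15, 2/15) + 0.5 × (3/10, 1/4, 1/10, 7/20) = (0.316667, 0.258333, 0.183333, 0.241667)

D_KL(P||M) = 0.0666 bits
D_KL(Q||M) = 0.0643 bits

JSD(P||Q) = 0.5 × 0.0666 + 0.5 × 0.0643 = 0.0655 bits

Unlike KL divergence, JSD is symmetric and bounded: 0 ≤ JSD ≤ log(2).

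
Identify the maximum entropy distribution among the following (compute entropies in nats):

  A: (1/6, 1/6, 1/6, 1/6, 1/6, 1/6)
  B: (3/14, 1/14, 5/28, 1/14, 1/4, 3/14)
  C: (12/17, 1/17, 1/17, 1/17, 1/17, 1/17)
A

For a discrete distribution over n outcomes, entropy is maximized by the uniform distribution.

Computing entropies:
H(A) = 1.7918 nats
H(B) = 1.6914 nats
H(C) = 1.0792 nats

The uniform distribution (where all probabilities equal 1/6) achieves the maximum entropy of log_e(6) = 1.7918 nats.

Distribution A has the highest entropy.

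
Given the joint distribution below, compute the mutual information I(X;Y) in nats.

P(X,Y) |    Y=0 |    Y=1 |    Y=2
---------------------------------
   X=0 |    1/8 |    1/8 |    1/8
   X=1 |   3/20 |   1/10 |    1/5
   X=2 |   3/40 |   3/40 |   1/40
0.0310 nats

Mutual information: I(X;Y) = H(X) + H(Y) - H(X,Y)

Marginals:
P(X) = (3/8, 9/20, 7/40), H(X) = 1.0322 nats
P(Y) = (7/20, 3/10, 7/20), H(Y) = 1.0961 nats

Joint entropy: H(X,Y) = 2.0973 nats

I(X;Y) = 1.0322 + 1.0961 - 2.0973 = 0.0310 nats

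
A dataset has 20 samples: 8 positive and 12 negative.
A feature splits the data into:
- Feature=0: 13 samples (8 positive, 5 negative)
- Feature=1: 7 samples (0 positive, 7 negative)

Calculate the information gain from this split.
0.3461 bits

Information Gain = H(Y) - H(Y|Feature)

Before split:
P(positive) = 8/20 = 0.4000
H(Y) = 0.9710 bits

After split:
Feature=0: H = 0.9612 bits (weight = 13/20)
Feature=1: H = 0.0000 bits (weight = 7/20)
H(Y|Feature) = (13/20)×0.9612 + (7/20)×0.0000 = 0.6248 bits

Information Gain = 0.9710 - 0.6248 = 0.3461 bits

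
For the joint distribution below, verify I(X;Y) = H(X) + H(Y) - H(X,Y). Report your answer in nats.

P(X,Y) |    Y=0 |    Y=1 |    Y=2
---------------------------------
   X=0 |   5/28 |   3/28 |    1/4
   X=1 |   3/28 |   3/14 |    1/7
I(X;Y) = 0.0395 nats

Mutual information has multiple equivalent forms:
- I(X;Y) = H(X) - H(X|Y)
- I(X;Y) = H(Y) - H(Y|X)
- I(X;Y) = H(X) + H(Y) - H(X,Y)

Computing all quantities:
H(X) = 0.6906, H(Y) = 1.0898, H(X,Y) = 1.7409
H(X|Y) = 0.6511, H(Y|X) = 1.0503

Verification:
H(X) - H(X|Y) = 0.6906 - 0.6511 = 0.0395
H(Y) - H(Y|X) = 1.0898 - 1.0503 = 0.0395
H(X) + H(Y) - H(X,Y) = 0.6906 + 1.0898 - 1.7409 = 0.0395

All forms give I(X;Y) = 0.0395 nats. ✓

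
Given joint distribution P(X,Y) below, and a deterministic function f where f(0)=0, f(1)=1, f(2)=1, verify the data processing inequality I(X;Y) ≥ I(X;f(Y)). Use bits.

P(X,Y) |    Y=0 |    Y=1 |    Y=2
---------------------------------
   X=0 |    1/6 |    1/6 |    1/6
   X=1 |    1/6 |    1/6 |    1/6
I(X;Y) = 0.0000, I(X;f(Y)) = 0.0000, inequality holds: 0.0000 ≥ 0.0000

Data Processing Inequality: For any Markov chain X → Y → Z, we have I(X;Y) ≥ I(X;Z).

Here Z = f(Y) is a deterministic function of Y, forming X → Y → Z.

Original I(X;Y) = 0.0000 bits

After applying f:
P(X,Z) where Z=f(Y):
- P(X,Z=0) = P(X,Y=0)
- P(X,Z=1) = P(X,Y=1) + P(X,Y=2)

I(X;Z) = I(X;f(Y)) = 0.0000 bits

Verification: 0.0000 ≥ 0.0000 ✓

Information cannot be created by processing; the function f can only lose information about X.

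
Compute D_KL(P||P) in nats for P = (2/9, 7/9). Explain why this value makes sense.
0.0000 nats

KL divergence satisfies the Gibbs inequality: D_KL(P||Q) ≥ 0 for all distributions P, Q.

D_KL(P||Q) = Σ p(x) log(p(x)/q(x))
Each term is p(x) × log_e(p(x)/p(x)) = p(x) × log_e(1) = 0, so the sum is 0.
D_KL(P||Q) = 0.0000 nats

When P = Q, the KL divergence is exactly 0, as there is no 'divergence' between identical distributions.

This non-negativity is a fundamental property: relative entropy cannot be negative because it measures how different Q is from P.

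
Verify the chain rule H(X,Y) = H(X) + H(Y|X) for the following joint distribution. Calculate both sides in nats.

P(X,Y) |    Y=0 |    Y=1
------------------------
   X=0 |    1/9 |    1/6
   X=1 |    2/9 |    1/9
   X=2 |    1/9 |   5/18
H(X,Y) = 1.7211, H(X) = 1.0893, H(Y|X) = 0.6318 (all in nats)

Chain rule: H(X,Y) = H(X) + H(Y|X)

Left side — joint entropy directly:
H(X,Y) = -Σ p(x,y) log p(x,y) = 1.7211 nats

Right side — compute H(Y|X) from the conditional distributions:
P(X) = (5/18, 1/3, 7/18), so H(X) = 1.0893 nats
H(Y|X) = Σ_x P(X=x) · H(Y|X=x):
  P(Y|X=0) = (2/5, 3/5), H(Y|X=0) = 0.6730, weight P(X=0) = 5/18
  P(Y|X=1) = (2/3, 1/3), H(Y|X=1) = 0.6365, weight P(X=1) = 1/3
  P(Y|X=2) = (2/7, 5/7), H(Y|X=2) = 0.5983, weight P(X=2) = 7/18
H(Y|X) = 0.6318 nats

H(X) + H(Y|X) = 1.0893 + 0.6318 = 1.7211 nats

Both sides equal 1.7211 nats. ✓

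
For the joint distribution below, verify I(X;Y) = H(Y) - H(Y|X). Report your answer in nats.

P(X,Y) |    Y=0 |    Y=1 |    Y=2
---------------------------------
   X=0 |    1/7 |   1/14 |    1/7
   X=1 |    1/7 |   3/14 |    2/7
I(X;Y) = 0.0203 nats

Mutual information has multiple equivalent forms:
- I(X;Y) = H(X) - H(X|Y)
- I(X;Y) = H(Y) - H(Y|X)
- I(X;Y) = H(X) + H(Y) - H(X,Y)

Computing all quantities:
H(X) = 0.6518, H(Y) = 1.0790, H(X,Y) = 1.7105
H(X|Y) = 0.6315, H(Y|X) = 1.0587

Verification:
H(X) - H(X|Y) = 0.6518 - 0.6315 = 0.0203
H(Y) - H(Y|X) = 1.0790 - 1.0587 = 0.0203
H(X) + H(Y) - H(X,Y) = 0.6518 + 1.0790 - 1.7105 = 0.0203

All forms give I(X;Y) = 0.0203 nats. ✓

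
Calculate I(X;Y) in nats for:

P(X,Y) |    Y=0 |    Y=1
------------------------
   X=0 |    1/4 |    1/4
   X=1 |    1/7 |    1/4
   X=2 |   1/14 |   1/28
0.0183 nats

Mutual information: I(X;Y) = H(X) + H(Y) - H(X,Y)

Marginals:
P(X) = (1/2, 11/28, 3/28), H(X) = 0.9529 nats
P(Y) = (13/28, 15/28), H(Y) = 0.6906 nats

Joint entropy: H(X,Y) = 1.6252 nats

I(X;Y) = 0.9529 + 0.6906 - 1.6252 = 0.0183 nats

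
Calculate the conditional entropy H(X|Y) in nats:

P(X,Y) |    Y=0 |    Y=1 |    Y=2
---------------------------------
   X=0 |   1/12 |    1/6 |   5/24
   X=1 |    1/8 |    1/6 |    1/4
0.6871 nats

Using the chain rule: H(X|Y) = H(X,Y) - H(Y)

First, compute H(X,Y) = 1.7376 nats

Marginal P(Y) = (5/24, 1/3, 11/24)
H(Y) = 1.0506 nats

H(X|Y) = H(X,Y) - H(Y) = 1.7376 - 1.0506 = 0.6871 nats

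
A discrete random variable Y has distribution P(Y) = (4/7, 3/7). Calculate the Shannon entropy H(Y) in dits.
0.2966 dits

Shannon entropy is H(X) = -Σ p(x) log p(x).

For P = (4/7, 3/7):
H = -4/7 × log_10(4/7) -3/7 × log_10(3/7)
H = 0.2966 dits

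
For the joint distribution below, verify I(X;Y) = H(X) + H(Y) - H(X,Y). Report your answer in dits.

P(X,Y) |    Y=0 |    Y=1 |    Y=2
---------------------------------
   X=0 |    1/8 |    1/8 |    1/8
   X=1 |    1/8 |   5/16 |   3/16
I(X;Y) = 0.0070 dits

Mutual information has multiple equivalent forms:
- I(X;Y) = H(X) - H(X|Y)
- I(X;Y) = H(Y) - H(Y|X)
- I(X;Y) = H(X) + H(Y) - H(X,Y)

Computing all quantities:
H(X) = 0.2873, H(Y) = 0.4654, H(X,Y) = 0.7457
H(X|Y) = 0.2803, H(Y|X) = 0.4584

Verification:
H(X) - H(X|Y) = 0.2873 - 0.2803 = 0.0070
H(Y) - H(Y|X) = 0.4654 - 0.4584 = 0.0070
H(X) + H(Y) - H(X,Y) = 0.2873 + 0.4654 - 0.7457 = 0.0070

All forms give I(X;Y) = 0.0070 dits. ✓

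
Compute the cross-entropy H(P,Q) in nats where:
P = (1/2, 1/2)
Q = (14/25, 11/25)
0.7004 nats

Cross-entropy: H(P,Q) = -Σ p(x) log q(x)

Alternatively: H(P,Q) = H(P) + D_KL(P||Q)
H(P) = 0.6931 nats
D_KL(P||Q) = 0.0073 nats

H(P,Q) = 0.6931 + 0.0073 = 0.7004 nats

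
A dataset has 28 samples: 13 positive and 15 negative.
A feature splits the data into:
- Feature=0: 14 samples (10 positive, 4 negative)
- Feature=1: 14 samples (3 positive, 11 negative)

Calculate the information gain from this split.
0.1900 bits

Information Gain = H(Y) - H(Y|Feature)

Before split:
P(positive) = 13/28 = 0.4643
H(Y) = 0.9963 bits

After split:
Feature=0: H = 0.8631 bits (weight = 14/28)
Feature=1: H = 0.7496 bits (weight = 14/28)
H(Y|Feature) = (14/28)×0.8631 + (14/28)×0.7496 = 0.8064 bits

Information Gain = 0.9963 - 0.8064 = 0.1900 bits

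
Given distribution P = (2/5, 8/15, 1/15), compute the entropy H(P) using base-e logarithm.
0.8823 nats

Shannon entropy is H(X) = -Σ p(x) log p(x).

For P = (2/5, 8/15, 1/15):
H = -2/5 × log_e(2/5) -8/15 × log_e(8/15) -1/15 × log_e(1/15)
H = 0.8823 nats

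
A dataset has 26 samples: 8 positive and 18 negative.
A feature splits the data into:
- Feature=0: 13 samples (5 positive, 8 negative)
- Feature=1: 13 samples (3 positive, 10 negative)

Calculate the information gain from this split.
0.0202 bits

Information Gain = H(Y) - H(Y|Feature)

Before split:
P(positive) = 8/26 = 0.3077
H(Y) = 0.8905 bits

After split:
Feature=0: H = 0.9612 bits (weight = 13/26)
Feature=1: H = 0.7793 bits (weight = 13/26)
H(Y|Feature) = (13/26)×0.9612 + (13/26)×0.7793 = 0.8703 bits

Information Gain = 0.8905 - 0.8703 = 0.0202 bits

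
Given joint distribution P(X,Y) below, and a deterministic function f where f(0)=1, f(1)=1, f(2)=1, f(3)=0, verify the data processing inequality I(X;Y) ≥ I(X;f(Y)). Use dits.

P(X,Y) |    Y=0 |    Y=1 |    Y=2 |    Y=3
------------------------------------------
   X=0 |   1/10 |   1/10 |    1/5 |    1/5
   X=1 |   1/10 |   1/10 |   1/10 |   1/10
I(X;Y) = 0.0060, I(X;f(Y)) = 0.0017, inequality holds: 0.0060 ≥ 0.0017

Data Processing Inequality: For any Markov chain X → Y → Z, we have I(X;Y) ≥ I(X;Z).

Here Z = f(Y) is a deterministic function of Y, forming X → Y → Z.

Original I(X;Y) = 0.0060 dits

After applying f:
P(X,Z) where Z=f(Y):
- P(X,Z=0) = P(X,Y=3)
- P(X,Z=1) = P(X,Y=0) + P(X,Y=1) + P(X,Y=2)

I(X;Z) = I(X;f(Y)) = 0.0017 dits

Verification: 0.0060 ≥ 0.0017 ✓

Information cannot be created by processing; the function f can only lose information about X.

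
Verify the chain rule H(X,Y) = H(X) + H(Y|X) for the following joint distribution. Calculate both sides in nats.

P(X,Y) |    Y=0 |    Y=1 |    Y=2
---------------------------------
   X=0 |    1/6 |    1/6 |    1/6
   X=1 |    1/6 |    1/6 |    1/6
H(X,Y) = 1.7918, H(X) = 0.6931, H(Y|X) = 1.0986 (all in nats)

Chain rule: H(X,Y) = H(X) + H(Y|X)

Left side — joint entropy directly:
H(X,Y) = -Σ p(x,y) log p(x,y) = 1.7918 nats

Right side — compute H(Y|X) from the conditional distributions:
P(X) = (1/2, 1/2), so H(X) = 0.6931 nats
H(Y|X) = Σ_x P(X=x) · H(Y|X=x):
  P(Y|X=0) = (1/3, 1/3, 1/3), H(Y|X=0) = 1.0986, weight P(X=0) = 1/2
  P(Y|X=1) = (1/3, 1/3, 1/3), H(Y|X=1) = 1.0986, weight P(X=1) = 1/2
H(Y|X) = 1.0986 nats

H(X) + H(Y|X) = 0.6931 + 1.0986 = 1.7918 nats

Both sides equal 1.7918 nats. ✓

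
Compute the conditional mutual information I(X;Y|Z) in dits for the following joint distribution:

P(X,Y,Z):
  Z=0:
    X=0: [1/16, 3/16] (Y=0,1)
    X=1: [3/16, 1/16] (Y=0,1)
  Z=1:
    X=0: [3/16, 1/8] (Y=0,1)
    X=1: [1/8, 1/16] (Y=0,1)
0.0289 dits

Conditional mutual information: I(X;Y|Z) = H(X|Z) + H(Y|Z) - H(X,Y|Z)

H(Z) = 0.3010
H(X,Z) = 0.5952 → H(X|Z) = 0.2942
H(Y,Z) = 0.5952 → H(Y|Z) = 0.2942
H(X,Y,Z) = 0.8605 → H(X,Y|Z) = 0.5595

I(X;Y|Z) = 0.2942 + 0.2942 - 0.5595 = 0.0289 dits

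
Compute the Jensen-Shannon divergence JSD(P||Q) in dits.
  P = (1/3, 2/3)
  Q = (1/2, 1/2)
0.0062 dits

Jensen-Shannon divergence is:
JSD(P||Q) = 0.5 × D_KL(P||M) + 0.5 × D_KL(Q||M)
where M = 0.5 × (P + Q) is the mixture distribution.

M = 0.5 × (1/3, 2/3) + 0.5 × (1/2, 1/2) = (5/12, 7/12)

D_KL(P||M) = 0.0064 dits
D_KL(Q||M) = 0.0061 dits

JSD(P||Q) = 0.5 × 0.0064 + 0.5 × 0.0061 = 0.0062 dits

Unlike KL divergence, JSD is symmetric and bounded: 0 ≤ JSD ≤ log(2).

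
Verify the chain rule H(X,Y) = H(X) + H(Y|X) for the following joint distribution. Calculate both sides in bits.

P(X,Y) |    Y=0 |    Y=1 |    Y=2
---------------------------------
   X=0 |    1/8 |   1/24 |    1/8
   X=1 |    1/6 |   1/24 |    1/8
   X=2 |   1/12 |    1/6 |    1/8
H(X,Y) = 3.0425, H(X) = 1.5774, H(Y|X) = 1.4651 (all in bits)

Chain rule: H(X,Y) = H(X) + H(Y|X)

Left side — joint entropy directly:
H(X,Y) = -Σ p(x,y) log p(x,y) = 3.0425 bits

Right side — compute H(Y|X) from the conditional distributions:
P(X) = (7/24, 1/3, 3/8), so H(X) = 1.5774 bits
H(Y|X) = Σ_x P(X=x) · H(Y|X=x):
  P(Y|X=0) = (3/7, 1/7, 3/7), H(Y|X=0) = 1.4488, weight P(X=0) = 7/24
  P(Y|X=1) = (1/2, 1/8, 3/8), H(Y|X=1) = 1.4056, weight P(X=1) = 1/3
  P(Y|X=2) = (2/9, 4/9, 1/3), H(Y|X=2) = 1.5305, weight P(X=2) = 3/8
H(Y|X) = 1.4651 bits

H(X) + H(Y|X) = 1.5774 + 1.4651 = 3.0425 bits

Both sides equal 3.0425 bits. ✓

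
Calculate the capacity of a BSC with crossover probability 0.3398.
0.0754 bits

For a binary symmetric channel (BSC) with error probability p:
Capacity C = 1 - H(p) bits per symbol

where H(p) = -p log₂(p) - (1-p) log₂(1-p) is the binary entropy function.

H(0.3398) = 0.9246 bits
C = 1 - 0.9246 = 0.0754 bits per symbol

This means we can reliably transmit up to 0.0754 bits of information per channel use.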